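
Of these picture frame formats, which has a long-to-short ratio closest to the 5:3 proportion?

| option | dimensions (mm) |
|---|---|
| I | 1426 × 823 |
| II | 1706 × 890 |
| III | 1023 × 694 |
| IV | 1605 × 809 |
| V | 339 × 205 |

Ratios (long/short): I ≈ 1.733; II ≈ 1.917; III ≈ 1.474; IV ≈ 1.984; V ≈ 1.654.
5:3 ≈ 1.667; option V is nearest (Δ 0.013).

V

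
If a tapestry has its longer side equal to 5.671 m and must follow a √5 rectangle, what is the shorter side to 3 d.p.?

2.536 m

root-5 ≈ 2.23607.
Shorter side = 5.671 ÷ 2.23607 ≈ 2.53615 → 2.536 m.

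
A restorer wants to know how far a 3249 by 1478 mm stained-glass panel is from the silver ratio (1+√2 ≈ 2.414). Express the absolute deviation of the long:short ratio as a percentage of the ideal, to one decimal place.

8.9%

Ratio = 3249 / 1478 ≈ 2.1982.
Ideal silver ratio ≈ 2.4142. |2.1982 − 2.4142| / 2.4142 ≈ 8.95% → 8.9%.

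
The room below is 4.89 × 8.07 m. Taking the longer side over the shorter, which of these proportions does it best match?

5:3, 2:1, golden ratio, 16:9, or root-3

Ratio = 8.07 / 4.89 ≈ 1.650.
Distances: 5:3 1.667 (Δ 0.017); 2:1 2.000 (Δ 0.350); golden ratio 1.618 (Δ 0.032); 16:9 1.778 (Δ 0.128); root-3 1.732 (Δ 0.082).

5:3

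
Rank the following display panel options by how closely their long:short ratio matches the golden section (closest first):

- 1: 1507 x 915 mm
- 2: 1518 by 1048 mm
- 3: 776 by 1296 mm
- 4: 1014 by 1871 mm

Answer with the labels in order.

Ratios: 1 = 1507 / 915 ≈ 1.647; 2 = 1518 / 1048 ≈ 1.448; 3 = 1296 / 776 ≈ 1.670; 4 = 1871 / 1014 ≈ 1.845.
|Δ from 1.618|: 1 0.029; 2 0.170; 3 0.052; 4 0.227.

1, 3, 2, 4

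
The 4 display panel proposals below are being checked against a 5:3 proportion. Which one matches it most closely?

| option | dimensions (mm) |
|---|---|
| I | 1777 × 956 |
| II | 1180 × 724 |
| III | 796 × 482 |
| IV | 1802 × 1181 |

III

Target 5:3 ≈ 1.667.
I: 1.859 (Δ0.192)  II: 1.630 (Δ0.037)  III: 1.651 (Δ0.016)  IV: 1.526 (Δ0.141)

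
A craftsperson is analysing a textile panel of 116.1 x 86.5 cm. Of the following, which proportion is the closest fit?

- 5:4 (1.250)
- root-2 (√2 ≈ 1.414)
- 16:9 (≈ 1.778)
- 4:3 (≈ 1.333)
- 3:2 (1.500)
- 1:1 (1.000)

Ratio = 116.1 / 86.5 ≈ 1.342.
Distances: 5:4 1.250 (Δ 0.092); root-2 1.414 (Δ 0.072); 16:9 1.778 (Δ 0.436); 4:3 1.333 (Δ 0.009); 3:2 1.500 (Δ 0.158); 1:1 1.000 (Δ 0.342).

4:3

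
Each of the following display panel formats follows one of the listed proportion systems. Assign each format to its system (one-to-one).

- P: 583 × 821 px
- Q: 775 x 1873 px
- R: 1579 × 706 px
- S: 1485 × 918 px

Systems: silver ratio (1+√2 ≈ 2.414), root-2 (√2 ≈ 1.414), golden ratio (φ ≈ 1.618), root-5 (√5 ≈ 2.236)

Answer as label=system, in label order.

P = 821/583 ≈ 1.408 → root-2 (1.414)
Q = 1873/775 ≈ 2.417 → silver ratio (2.414)
R = 1579/706 ≈ 2.237 → root-5 (2.236)
S = 1485/918 ≈ 1.618 → golden ratio (1.618)

P=root-2, Q=silver ratio, R=root-5, S=golden ratio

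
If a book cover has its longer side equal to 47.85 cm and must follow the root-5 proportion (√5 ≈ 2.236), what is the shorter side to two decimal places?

root-5 ≈ 2.23607.
Shorter side = 47.85 ÷ 2.23607 ≈ 21.3992 → 21.40 cm.

21.40 cm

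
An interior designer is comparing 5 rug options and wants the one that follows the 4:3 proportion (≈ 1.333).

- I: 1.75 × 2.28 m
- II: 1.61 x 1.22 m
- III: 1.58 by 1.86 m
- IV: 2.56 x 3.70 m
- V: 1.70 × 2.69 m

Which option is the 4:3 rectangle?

Ratios (long/short): I ≈ 1.303; II ≈ 1.320; III ≈ 1.177; IV ≈ 1.445; V ≈ 1.582.
4:3 ≈ 1.333; option II is nearest (Δ 0.013).

II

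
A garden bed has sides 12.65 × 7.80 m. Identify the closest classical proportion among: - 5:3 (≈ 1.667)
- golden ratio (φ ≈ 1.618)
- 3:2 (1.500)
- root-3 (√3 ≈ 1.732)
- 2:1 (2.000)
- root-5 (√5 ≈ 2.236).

Ratio = 12.65 / 7.80 ≈ 1.622.
Distances: 5:3 1.667 (Δ 0.045); golden ratio 1.618 (Δ 0.004); 3:2 1.500 (Δ 0.122); root-3 1.732 (Δ 0.110); 2:1 2.000 (Δ 0.378); root-5 2.236 (Δ 0.614).

golden ratio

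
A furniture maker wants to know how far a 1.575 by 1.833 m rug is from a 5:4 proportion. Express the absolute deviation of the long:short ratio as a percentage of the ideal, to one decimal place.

6.9%

Ratio = 1.833 / 1.575 ≈ 1.1638.
Ideal 5:4 = 1.2500. |1.1638 − 1.2500| / 1.2500 ≈ 6.90% → 6.9%.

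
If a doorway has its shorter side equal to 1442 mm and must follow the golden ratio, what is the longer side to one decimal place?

golden ratio ≈ 1.61803.
Longer side = 1442 × 1.61803 ≈ 2333.199 → 2333.2 mm.

2333.2 mm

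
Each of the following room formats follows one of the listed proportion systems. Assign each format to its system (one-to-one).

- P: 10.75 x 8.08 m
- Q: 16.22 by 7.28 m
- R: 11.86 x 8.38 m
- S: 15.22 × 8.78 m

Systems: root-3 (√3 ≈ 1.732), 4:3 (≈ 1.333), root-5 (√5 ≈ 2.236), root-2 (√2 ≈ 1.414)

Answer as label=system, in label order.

P=4:3, Q=root-5, R=root-2, S=root-3

P = 10.75/8.08 ≈ 1.330 → 4:3 (1.333)
Q = 16.22/7.28 ≈ 2.228 → root-5 (2.236)
R = 11.86/8.38 ≈ 1.415 → root-2 (1.414)
S = 15.22/8.78 ≈ 1.733 → root-3 (1.732)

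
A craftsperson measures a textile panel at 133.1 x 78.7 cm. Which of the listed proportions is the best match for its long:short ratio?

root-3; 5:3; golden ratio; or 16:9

133.1/78.7 ≈ 1.691. Nearest candidates are 5:3 (1.667, off by 0.024) and root-3 (1.732, off by 0.041).

5:3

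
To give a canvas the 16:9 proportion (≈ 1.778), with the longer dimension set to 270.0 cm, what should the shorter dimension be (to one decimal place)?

16:9 ≈ 1.77778.
Shorter side = 270.0 ÷ 1.77778 ≈ 151.875 → 151.9 cm.

151.9 cm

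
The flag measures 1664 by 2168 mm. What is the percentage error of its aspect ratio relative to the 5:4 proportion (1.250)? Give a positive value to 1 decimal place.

4.2%

Ratio = 2168 / 1664 ≈ 1.3029.
Ideal 5:4 = 1.2500. |1.3029 − 1.2500| / 1.2500 ≈ 4.23% → 4.2%.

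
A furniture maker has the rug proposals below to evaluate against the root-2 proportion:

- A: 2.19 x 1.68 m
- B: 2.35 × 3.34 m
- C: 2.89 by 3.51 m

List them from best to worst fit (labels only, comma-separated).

A: 2.19/1.68 ≈ 1.304 → |1.304 − 1.414| = 0.110
B: 3.34/2.35 ≈ 1.421 → |1.421 − 1.414| = 0.007
C: 3.51/2.89 ≈ 1.215 → |1.215 − 1.414| = 0.199

B, A, C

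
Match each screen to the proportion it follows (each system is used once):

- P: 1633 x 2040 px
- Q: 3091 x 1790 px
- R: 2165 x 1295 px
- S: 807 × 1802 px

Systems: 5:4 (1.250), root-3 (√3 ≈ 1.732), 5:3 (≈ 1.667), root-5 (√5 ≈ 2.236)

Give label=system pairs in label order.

P=5:4, Q=root-3, R=5:3, S=root-5

Ratios: P ≈ 1.249; Q ≈ 1.727; R ≈ 1.672; S ≈ 2.233.
Targets: 5:4 ≈ 1.250; root-3 ≈ 1.732; 5:3 ≈ 1.667; root-5 ≈ 2.236.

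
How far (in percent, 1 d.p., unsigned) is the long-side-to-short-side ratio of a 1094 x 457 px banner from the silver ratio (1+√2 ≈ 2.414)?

0.8%

Ratio = 1094 / 457 ≈ 2.3939.
Ideal silver ratio ≈ 2.4142. |2.3939 − 2.4142| / 2.4142 ≈ 0.84% → 0.8%.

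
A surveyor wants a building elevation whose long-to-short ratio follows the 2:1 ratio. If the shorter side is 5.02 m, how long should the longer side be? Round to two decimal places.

2:1 = 2.00000.
Longer side = 5.02 × 2.00000 ≈ 10.0400 → 10.04 m.

10.04 m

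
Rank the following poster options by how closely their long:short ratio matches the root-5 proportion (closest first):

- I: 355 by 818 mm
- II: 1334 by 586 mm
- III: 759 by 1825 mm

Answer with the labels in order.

II, I, III

Ratios: I = 818 / 355 ≈ 2.304; II = 1334 / 586 ≈ 2.276; III = 1825 / 759 ≈ 2.404.
|Δ from 2.236|: I 0.068; II 0.040; III 0.168.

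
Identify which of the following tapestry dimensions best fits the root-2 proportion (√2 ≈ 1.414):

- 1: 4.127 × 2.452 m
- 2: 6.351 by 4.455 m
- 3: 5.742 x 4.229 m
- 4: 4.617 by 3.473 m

Target root-2 ≈ 1.414.
1: 1.683 (Δ0.269)  2: 1.426 (Δ0.012)  3: 1.358 (Δ0.056)  4: 1.329 (Δ0.085)

2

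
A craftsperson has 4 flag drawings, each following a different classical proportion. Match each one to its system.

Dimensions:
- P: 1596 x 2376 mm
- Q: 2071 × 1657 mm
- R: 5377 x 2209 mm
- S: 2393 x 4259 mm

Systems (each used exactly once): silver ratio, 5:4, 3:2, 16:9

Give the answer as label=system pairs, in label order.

P=3:2, Q=5:4, R=silver ratio, S=16:9

P = 2376/1596 ≈ 1.489 → 3:2 (1.500)
Q = 2071/1657 ≈ 1.250 → 5:4 (1.250)
R = 5377/2209 ≈ 2.434 → silver ratio (2.414)
S = 4259/2393 ≈ 1.780 → 16:9 (1.778)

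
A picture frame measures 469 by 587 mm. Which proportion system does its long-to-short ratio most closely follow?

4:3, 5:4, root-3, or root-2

5:4

Ratio = 587 / 469 ≈ 1.252.
Distances: 4:3 1.333 (Δ 0.081); 5:4 1.250 (Δ 0.002); root-3 1.732 (Δ 0.480); root-2 1.414 (Δ 0.162).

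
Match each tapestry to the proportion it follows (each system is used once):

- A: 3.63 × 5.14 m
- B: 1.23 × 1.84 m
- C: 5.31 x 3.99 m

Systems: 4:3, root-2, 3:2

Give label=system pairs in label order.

A=root-2, B=3:2, C=4:3

A = 5.14/3.63 ≈ 1.416 → root-2 (1.414)
B = 1.84/1.23 ≈ 1.496 → 3:2 (1.500)
C = 5.31/3.99 ≈ 1.331 → 4:3 (1.333)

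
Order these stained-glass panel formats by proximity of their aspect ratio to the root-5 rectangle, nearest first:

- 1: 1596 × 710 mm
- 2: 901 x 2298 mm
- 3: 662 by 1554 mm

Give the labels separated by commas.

1, 3, 2

Ratios: 1 = 1596 / 710 ≈ 2.248; 2 = 2298 / 901 ≈ 2.550; 3 = 1554 / 662 ≈ 2.347.
|Δ from 2.236|: 1 0.012; 2 0.314; 3 0.111.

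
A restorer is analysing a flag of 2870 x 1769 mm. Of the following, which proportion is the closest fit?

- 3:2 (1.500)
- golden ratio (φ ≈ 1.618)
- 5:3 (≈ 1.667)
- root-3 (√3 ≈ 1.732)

Ratio = 2870 / 1769 ≈ 1.622.
Distances: 3:2 1.500 (Δ 0.122); golden ratio 1.618 (Δ 0.004); 5:3 1.667 (Δ 0.045); root-3 1.732 (Δ 0.110).

golden ratio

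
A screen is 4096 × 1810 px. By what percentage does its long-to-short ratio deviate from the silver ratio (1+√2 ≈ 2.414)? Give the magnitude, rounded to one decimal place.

Ratio = 4096 / 1810 ≈ 2.2630.
Ideal silver ratio ≈ 2.4142. |2.2630 − 2.4142| / 2.4142 ≈ 6.26% → 6.3%.

6.3%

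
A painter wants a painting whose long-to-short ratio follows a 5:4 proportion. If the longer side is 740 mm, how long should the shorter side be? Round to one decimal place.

592.0 mm

5:4 = 1.25000.
Shorter side = 740 ÷ 1.25000 ≈ 592.000 → 592.0 mm.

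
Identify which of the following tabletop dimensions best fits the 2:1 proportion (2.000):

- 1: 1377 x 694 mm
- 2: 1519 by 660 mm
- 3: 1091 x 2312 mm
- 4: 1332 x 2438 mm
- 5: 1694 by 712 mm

Ratios (long/short): 1 ≈ 1.984; 2 ≈ 2.302; 3 ≈ 2.119; 4 ≈ 1.830; 5 ≈ 2.379.
2:1 ≈ 2.000; option 1 is nearest (Δ 0.016).

1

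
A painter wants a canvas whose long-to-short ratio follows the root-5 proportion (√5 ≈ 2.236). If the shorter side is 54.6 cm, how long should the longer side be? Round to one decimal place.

122.1 cm

root-5 ≈ 2.23607.
Longer side = 54.6 × 2.23607 ≈ 122.089 → 122.1 cm.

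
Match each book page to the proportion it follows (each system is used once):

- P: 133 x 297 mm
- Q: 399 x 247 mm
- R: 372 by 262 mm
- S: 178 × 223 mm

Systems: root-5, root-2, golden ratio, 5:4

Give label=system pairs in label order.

P = 297/133 ≈ 2.233 → root-5 (2.236)
Q = 399/247 ≈ 1.615 → golden ratio (1.618)
R = 372/262 ≈ 1.420 → root-2 (1.414)
S = 223/178 ≈ 1.253 → 5:4 (1.250)

P=root-5, Q=golden ratio, R=root-2, S=5:4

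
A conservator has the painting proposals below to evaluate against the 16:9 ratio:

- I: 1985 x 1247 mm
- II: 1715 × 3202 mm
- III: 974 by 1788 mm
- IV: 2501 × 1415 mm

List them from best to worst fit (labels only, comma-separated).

IV, III, II, I

I: 1985/1247 ≈ 1.592 → |1.592 − 1.778| = 0.186
II: 3202/1715 ≈ 1.867 → |1.867 − 1.778| = 0.089
III: 1788/974 ≈ 1.836 → |1.836 − 1.778| = 0.058
IV: 2501/1415 ≈ 1.767 → |1.767 − 1.778| = 0.011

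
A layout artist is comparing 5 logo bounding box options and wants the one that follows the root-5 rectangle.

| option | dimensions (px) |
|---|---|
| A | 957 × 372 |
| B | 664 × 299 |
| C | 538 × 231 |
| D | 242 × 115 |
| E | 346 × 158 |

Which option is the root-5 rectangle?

Ratios (long/short): A ≈ 2.573; B ≈ 2.221; C ≈ 2.329; D ≈ 2.104; E ≈ 2.190.
root-5 ≈ 2.236; option B is nearest (Δ 0.015).

B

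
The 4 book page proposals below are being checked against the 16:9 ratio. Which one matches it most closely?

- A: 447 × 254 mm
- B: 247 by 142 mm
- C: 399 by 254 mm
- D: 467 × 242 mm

Target 16:9 ≈ 1.778.
A: 1.760 (Δ0.018)  B: 1.739 (Δ0.039)  C: 1.571 (Δ0.207)  D: 1.930 (Δ0.152)

A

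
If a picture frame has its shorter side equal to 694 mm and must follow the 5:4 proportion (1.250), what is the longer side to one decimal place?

5:4 = 1.25000.
Longer side = 694 × 1.25000 ≈ 867.500 → 867.5 mm.

867.5 mm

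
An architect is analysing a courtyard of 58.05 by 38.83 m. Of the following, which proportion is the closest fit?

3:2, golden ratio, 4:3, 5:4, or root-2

58.05/38.83 ≈ 1.495. Nearest candidates are 3:2 (1.500, off by 0.005) and root-2 (1.414, off by 0.081).

3:2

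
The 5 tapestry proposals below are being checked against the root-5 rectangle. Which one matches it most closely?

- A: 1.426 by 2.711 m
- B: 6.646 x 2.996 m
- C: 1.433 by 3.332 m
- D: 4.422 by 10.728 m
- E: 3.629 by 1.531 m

Target root-5 ≈ 2.236.
A: 1.901 (Δ0.335)  B: 2.218 (Δ0.018)  C: 2.325 (Δ0.089)  D: 2.426 (Δ0.190)  E: 2.370 (Δ0.134)

B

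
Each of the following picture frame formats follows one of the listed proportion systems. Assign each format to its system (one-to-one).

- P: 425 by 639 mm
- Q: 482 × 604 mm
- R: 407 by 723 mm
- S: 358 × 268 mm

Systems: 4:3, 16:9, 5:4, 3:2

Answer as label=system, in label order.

P = 639/425 ≈ 1.504 → 3:2 (1.500)
Q = 604/482 ≈ 1.253 → 5:4 (1.250)
R = 723/407 ≈ 1.776 → 16:9 (1.778)
S = 358/268 ≈ 1.336 → 4:3 (1.333)

P=3:2, Q=5:4, R=16:9, S=4:3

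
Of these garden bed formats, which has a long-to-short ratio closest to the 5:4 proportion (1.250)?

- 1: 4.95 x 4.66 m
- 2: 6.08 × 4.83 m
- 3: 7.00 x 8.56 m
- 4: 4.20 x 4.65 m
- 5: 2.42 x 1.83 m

Target 5:4 ≈ 1.250.
1: 1.062 (Δ0.188)  2: 1.259 (Δ0.009)  3: 1.223 (Δ0.027)  4: 1.107 (Δ0.143)  5: 1.322 (Δ0.072)

2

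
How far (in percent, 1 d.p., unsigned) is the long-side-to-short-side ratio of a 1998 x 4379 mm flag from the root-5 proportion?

Ratio = 4379 / 1998 ≈ 2.1917.
Ideal root-5 ≈ 2.2361. |2.1917 − 2.2361| / 2.2361 ≈ 1.99% → 2.0%.

2.0%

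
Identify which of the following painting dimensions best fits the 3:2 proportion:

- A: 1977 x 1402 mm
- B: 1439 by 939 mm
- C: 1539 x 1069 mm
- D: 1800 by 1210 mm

Ratios (long/short): A ≈ 1.410; B ≈ 1.532; C ≈ 1.440; D ≈ 1.488.
3:2 ≈ 1.500; option D is nearest (Δ 0.012).

D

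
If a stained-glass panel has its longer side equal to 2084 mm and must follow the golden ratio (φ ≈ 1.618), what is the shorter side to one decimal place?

golden ratio ≈ 1.61803.
Shorter side = 2084 ÷ 1.61803 ≈ 1287.986 → 1288.0 mm.

1288.0 mm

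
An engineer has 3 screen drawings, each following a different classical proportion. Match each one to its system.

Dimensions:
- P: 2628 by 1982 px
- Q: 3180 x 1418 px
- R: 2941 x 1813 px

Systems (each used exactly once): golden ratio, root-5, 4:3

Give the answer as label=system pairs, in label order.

P=4:3, Q=root-5, R=golden ratio

Ratios: P ≈ 1.326; Q ≈ 2.243; R ≈ 1.622.
Targets: golden ratio ≈ 1.618; root-5 ≈ 2.236; 4:3 ≈ 1.333.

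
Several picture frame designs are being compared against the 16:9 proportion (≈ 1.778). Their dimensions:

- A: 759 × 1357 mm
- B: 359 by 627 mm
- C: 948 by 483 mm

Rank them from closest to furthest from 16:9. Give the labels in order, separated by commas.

A, B, C

A: 1357/759 ≈ 1.788 → |1.788 − 1.778| = 0.010
B: 627/359 ≈ 1.747 → |1.747 − 1.778| = 0.031
C: 948/483 ≈ 1.963 → |1.963 − 1.778| = 0.185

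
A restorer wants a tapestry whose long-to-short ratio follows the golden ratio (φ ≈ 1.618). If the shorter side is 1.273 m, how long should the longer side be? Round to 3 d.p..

golden ratio ≈ 1.61803.
Longer side = 1.273 × 1.61803 ≈ 2.05975 → 2.060 m.

2.060 m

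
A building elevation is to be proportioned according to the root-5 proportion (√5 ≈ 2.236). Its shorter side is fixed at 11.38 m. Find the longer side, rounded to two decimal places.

25.45 m

root-5 ≈ 2.23607.
Longer side = 11.38 × 2.23607 ≈ 25.4465 → 25.45 m.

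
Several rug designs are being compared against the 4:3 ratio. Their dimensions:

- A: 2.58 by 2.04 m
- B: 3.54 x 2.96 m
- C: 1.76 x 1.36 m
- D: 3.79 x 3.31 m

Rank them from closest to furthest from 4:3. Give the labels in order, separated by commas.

C, A, B, D

Ratios: A = 2.58 / 2.04 ≈ 1.265; B = 3.54 / 2.96 ≈ 1.196; C = 1.76 / 1.36 ≈ 1.294; D = 3.79 / 3.31 ≈ 1.145.
|Δ from 1.333|: A 0.068; B 0.137; C 0.039; D 0.188.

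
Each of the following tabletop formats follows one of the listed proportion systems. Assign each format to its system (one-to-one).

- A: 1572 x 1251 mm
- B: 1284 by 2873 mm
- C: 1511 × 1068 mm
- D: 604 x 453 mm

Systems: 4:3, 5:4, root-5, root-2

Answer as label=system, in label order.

Ratios: A ≈ 1.257; B ≈ 2.238; C ≈ 1.415; D ≈ 1.333.
Targets: 4:3 ≈ 1.333; 5:4 ≈ 1.250; root-5 ≈ 2.236; root-2 ≈ 1.414.

A=5:4, B=root-5, C=root-2, D=4:3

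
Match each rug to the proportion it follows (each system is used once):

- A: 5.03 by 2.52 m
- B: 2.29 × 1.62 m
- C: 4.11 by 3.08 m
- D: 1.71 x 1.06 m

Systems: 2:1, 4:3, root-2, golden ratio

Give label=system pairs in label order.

A=2:1, B=root-2, C=4:3, D=golden ratio

A = 5.03/2.52 ≈ 1.996 → 2:1 (2.000)
B = 2.29/1.62 ≈ 1.414 → root-2 (1.414)
C = 4.11/3.08 ≈ 1.334 → 4:3 (1.333)
D = 1.71/1.06 ≈ 1.613 → golden ratio (1.618)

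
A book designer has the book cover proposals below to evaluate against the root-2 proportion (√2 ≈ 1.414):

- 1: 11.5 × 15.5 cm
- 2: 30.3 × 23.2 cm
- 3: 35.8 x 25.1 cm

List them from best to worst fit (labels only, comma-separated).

Ratios: 1 = 15.5 / 11.5 ≈ 1.348; 2 = 30.3 / 23.2 ≈ 1.306; 3 = 35.8 / 25.1 ≈ 1.426.
|Δ from 1.414|: 1 0.066; 2 0.108; 3 0.012.

3, 1, 2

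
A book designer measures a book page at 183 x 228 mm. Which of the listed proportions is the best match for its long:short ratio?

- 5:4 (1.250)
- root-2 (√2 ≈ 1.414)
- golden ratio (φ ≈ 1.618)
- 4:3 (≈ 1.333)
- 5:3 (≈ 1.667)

Ratio = 228 / 183 ≈ 1.246.
Distances: 5:4 1.250 (Δ 0.004); root-2 1.414 (Δ 0.168); golden ratio 1.618 (Δ 0.372); 4:3 1.333 (Δ 0.087); 5:3 1.667 (Δ 0.421).

5:4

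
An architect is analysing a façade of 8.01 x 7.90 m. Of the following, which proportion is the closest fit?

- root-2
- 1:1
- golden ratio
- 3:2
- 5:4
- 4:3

1:1

8.01/7.90 ≈ 1.014. Nearest candidates are 1:1 (1.000, off by 0.014) and 5:4 (1.250, off by 0.236).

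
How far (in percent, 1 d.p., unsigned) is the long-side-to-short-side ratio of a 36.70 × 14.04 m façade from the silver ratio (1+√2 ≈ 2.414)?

8.3%

Ratio = 36.70 / 14.04 ≈ 2.6140.
Ideal silver ratio ≈ 2.4142. |2.6140 − 2.4142| / 2.4142 ≈ 8.28% → 8.3%.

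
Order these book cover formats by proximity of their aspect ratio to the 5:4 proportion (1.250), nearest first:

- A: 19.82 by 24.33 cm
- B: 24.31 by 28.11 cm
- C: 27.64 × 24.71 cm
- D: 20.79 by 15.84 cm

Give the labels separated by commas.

Ratios: A = 24.33 / 19.82 ≈ 1.228; B = 28.11 / 24.31 ≈ 1.156; C = 27.64 / 24.71 ≈ 1.119; D = 20.79 / 15.84 ≈ 1.312.
|Δ from 1.250|: A 0.022; B 0.094; C 0.131; D 0.062.

A, D, B, C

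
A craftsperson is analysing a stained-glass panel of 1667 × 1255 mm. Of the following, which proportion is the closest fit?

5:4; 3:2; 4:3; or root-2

1667/1255 ≈ 1.328. Nearest candidates are 4:3 (1.333, off by 0.005) and 5:4 (1.250, off by 0.078).

4:3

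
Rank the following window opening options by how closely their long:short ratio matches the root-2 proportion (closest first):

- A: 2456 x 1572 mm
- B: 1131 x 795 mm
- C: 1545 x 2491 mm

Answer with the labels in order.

Ratios: A = 2456 / 1572 ≈ 1.562; B = 1131 / 795 ≈ 1.423; C = 2491 / 1545 ≈ 1.612.
|Δ from 1.414|: A 0.148; B 0.009; C 0.198.

B, A, C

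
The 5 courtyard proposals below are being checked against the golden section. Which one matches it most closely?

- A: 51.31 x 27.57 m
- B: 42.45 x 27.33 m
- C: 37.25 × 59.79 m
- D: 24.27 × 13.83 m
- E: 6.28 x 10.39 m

Ratios (long/short): A ≈ 1.861; B ≈ 1.553; C ≈ 1.605; D ≈ 1.755; E ≈ 1.654.
golden ratio ≈ 1.618; option C is nearest (Δ 0.013).

C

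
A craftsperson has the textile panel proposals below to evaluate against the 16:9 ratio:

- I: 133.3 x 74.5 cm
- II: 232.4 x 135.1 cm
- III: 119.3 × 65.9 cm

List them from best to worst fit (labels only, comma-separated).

I: 133.3/74.5 ≈ 1.789 → |1.789 − 1.778| = 0.011
II: 232.4/135.1 ≈ 1.720 → |1.720 − 1.778| = 0.058
III: 119.3/65.9 ≈ 1.810 → |1.810 − 1.778| = 0.032

I, III, II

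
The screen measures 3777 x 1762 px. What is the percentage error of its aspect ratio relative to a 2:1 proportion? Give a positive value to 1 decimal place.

7.2%

Ratio = 3777 / 1762 ≈ 2.1436.
Ideal 2:1 = 2.0000. |2.1436 − 2.0000| / 2.0000 ≈ 7.18% → 7.2%.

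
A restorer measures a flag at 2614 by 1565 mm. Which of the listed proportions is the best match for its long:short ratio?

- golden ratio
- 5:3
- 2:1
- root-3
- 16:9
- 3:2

Ratio = 2614 / 1565 ≈ 1.670.
Distances: golden ratio 1.618 (Δ 0.052); 5:3 1.667 (Δ 0.003); 2:1 2.000 (Δ 0.330); root-3 1.732 (Δ 0.062); 16:9 1.778 (Δ 0.108); 3:2 1.500 (Δ 0.170).

5:3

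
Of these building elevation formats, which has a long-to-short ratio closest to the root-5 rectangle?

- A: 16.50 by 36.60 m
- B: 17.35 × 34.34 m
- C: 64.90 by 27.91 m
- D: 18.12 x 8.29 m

A

Ratios (long/short): A ≈ 2.218; B ≈ 1.979; C ≈ 2.325; D ≈ 2.186.
root-5 ≈ 2.236; option A is nearest (Δ 0.018).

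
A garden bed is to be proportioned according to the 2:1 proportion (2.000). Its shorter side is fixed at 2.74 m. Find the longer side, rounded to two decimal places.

5.48 m

2:1 = 2.00000.
Longer side = 2.74 × 2.00000 ≈ 5.4800 → 5.48 m.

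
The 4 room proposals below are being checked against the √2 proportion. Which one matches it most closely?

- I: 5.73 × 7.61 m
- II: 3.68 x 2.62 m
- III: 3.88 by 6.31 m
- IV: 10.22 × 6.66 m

II

Target root-2 ≈ 1.414.
I: 1.328 (Δ0.086)  II: 1.405 (Δ0.009)  III: 1.626 (Δ0.212)  IV: 1.535 (Δ0.121)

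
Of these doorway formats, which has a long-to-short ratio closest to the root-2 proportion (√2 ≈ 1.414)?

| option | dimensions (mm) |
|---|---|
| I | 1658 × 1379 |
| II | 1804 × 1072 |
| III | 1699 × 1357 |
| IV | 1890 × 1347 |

IV

Target root-2 ≈ 1.414.
I: 1.202 (Δ0.212)  II: 1.683 (Δ0.269)  III: 1.252 (Δ0.162)  IV: 1.403 (Δ0.011)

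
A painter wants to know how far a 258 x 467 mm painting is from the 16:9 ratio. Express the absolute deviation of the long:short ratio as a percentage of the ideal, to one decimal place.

Ratio = 467 / 258 ≈ 1.8101.
Ideal 16:9 ≈ 1.7778. |1.8101 − 1.7778| / 1.7778 ≈ 1.82% → 1.8%.

1.8%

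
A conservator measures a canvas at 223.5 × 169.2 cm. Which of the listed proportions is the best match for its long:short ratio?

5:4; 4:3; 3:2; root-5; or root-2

223.5/169.2 ≈ 1.321. Nearest candidates are 4:3 (1.333, off by 0.012) and 5:4 (1.250, off by 0.071).

4:3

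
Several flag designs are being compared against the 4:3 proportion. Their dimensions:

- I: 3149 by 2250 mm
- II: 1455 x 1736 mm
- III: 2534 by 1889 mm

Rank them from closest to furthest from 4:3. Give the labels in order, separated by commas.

III, I, II

Ratios: I = 3149 / 2250 ≈ 1.400; II = 1736 / 1455 ≈ 1.193; III = 2534 / 1889 ≈ 1.341.
|Δ from 1.333|: I 0.067; II 0.140; III 0.008.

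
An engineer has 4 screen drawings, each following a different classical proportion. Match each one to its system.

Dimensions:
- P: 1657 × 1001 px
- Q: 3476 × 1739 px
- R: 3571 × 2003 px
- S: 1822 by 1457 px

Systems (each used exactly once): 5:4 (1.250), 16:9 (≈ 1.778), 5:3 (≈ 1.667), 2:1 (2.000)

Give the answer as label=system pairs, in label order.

Ratios: P ≈ 1.655; Q ≈ 1.999; R ≈ 1.783; S ≈ 1.251.
Targets: 5:4 ≈ 1.250; 16:9 ≈ 1.778; 5:3 ≈ 1.667; 2:1 ≈ 2.000.

P=5:3, Q=2:1, R=16:9, S=5:4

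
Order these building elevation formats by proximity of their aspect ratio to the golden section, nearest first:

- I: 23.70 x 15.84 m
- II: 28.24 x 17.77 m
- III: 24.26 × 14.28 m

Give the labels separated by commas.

II, III, I

Ratios: I = 23.70 / 15.84 ≈ 1.496; II = 28.24 / 17.77 ≈ 1.589; III = 24.26 / 14.28 ≈ 1.699.
|Δ from 1.618|: I 0.122; II 0.029; III 0.081.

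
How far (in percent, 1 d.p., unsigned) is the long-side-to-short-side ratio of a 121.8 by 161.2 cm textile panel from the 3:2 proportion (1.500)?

11.8%

Ratio = 161.2 / 121.8 ≈ 1.3235.
Ideal 3:2 = 1.5000. |1.3235 − 1.5000| / 1.5000 ≈ 11.77% → 11.8%.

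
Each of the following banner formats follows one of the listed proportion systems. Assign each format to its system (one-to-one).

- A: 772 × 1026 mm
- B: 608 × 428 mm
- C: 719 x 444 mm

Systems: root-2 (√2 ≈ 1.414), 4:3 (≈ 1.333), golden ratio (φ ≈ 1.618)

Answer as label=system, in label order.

A=4:3, B=root-2, C=golden ratio

A = 1026/772 ≈ 1.329 → 4:3 (1.333)
B = 608/428 ≈ 1.421 → root-2 (1.414)
C = 719/444 ≈ 1.619 → golden ratio (1.618)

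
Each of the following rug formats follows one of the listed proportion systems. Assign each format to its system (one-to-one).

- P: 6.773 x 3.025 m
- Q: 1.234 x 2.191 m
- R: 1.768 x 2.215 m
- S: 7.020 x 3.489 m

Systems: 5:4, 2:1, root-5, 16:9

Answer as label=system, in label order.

Ratios: P ≈ 2.239; Q ≈ 1.776; R ≈ 1.253; S ≈ 2.012.
Targets: 5:4 ≈ 1.250; 2:1 ≈ 2.000; root-5 ≈ 2.236; 16:9 ≈ 1.778.

P=root-5, Q=16:9, R=5:4, S=2:1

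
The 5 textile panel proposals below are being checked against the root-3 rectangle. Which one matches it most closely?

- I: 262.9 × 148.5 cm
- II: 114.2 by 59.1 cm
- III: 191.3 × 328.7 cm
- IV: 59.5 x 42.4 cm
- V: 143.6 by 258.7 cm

Ratios (long/short): I ≈ 1.770; II ≈ 1.932; III ≈ 1.718; IV ≈ 1.403; V ≈ 1.802.
root-3 ≈ 1.732; option III is nearest (Δ 0.014).

III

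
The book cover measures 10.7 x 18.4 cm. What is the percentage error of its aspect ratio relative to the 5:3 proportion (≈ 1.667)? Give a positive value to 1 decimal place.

Ratio = 18.4 / 10.7 ≈ 1.7196.
Ideal 5:3 ≈ 1.6667. |1.7196 − 1.6667| / 1.6667 ≈ 3.17% → 3.2%.

3.2%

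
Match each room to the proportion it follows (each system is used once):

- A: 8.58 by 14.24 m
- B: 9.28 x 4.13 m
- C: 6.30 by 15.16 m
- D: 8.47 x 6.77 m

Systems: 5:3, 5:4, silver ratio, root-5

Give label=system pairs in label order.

A=5:3, B=root-5, C=silver ratio, D=5:4

Ratios: A ≈ 1.660; B ≈ 2.247; C ≈ 2.406; D ≈ 1.251.
Targets: 5:3 ≈ 1.667; 5:4 ≈ 1.250; silver ratio ≈ 2.414; root-5 ≈ 2.236.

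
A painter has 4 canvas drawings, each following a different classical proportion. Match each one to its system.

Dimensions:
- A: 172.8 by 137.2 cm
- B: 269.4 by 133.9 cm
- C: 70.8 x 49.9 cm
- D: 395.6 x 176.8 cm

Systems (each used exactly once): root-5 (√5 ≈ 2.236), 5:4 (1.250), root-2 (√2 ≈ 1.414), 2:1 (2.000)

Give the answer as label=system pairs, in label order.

A=5:4, B=2:1, C=root-2, D=root-5

A = 172.8/137.2 ≈ 1.259 → 5:4 (1.250)
B = 269.4/133.9 ≈ 2.012 → 2:1 (2.000)
C = 70.8/49.9 ≈ 1.419 → root-2 (1.414)
D = 395.6/176.8 ≈ 2.238 → root-5 (2.236)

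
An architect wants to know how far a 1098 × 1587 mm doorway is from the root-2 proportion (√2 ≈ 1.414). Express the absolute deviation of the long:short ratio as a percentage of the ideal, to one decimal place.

2.2%

Ratio = 1587 / 1098 ≈ 1.4454.
Ideal root-2 ≈ 1.4142. |1.4454 − 1.4142| / 1.4142 ≈ 2.21% → 2.2%.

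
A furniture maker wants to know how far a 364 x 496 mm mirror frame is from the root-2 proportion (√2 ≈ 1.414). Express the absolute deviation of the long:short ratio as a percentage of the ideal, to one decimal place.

Ratio = 496 / 364 ≈ 1.3626.
Ideal root-2 ≈ 1.4142. |1.3626 − 1.4142| / 1.4142 ≈ 3.65% → 3.6%.

3.6%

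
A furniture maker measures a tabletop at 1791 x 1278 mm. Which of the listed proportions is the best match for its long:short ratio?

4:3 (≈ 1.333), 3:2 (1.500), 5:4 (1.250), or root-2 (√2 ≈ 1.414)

Ratio = 1791 / 1278 ≈ 1.401.
Distances: 4:3 1.333 (Δ 0.068); 3:2 1.500 (Δ 0.099); 5:4 1.250 (Δ 0.151); root-2 1.414 (Δ 0.013).

root-2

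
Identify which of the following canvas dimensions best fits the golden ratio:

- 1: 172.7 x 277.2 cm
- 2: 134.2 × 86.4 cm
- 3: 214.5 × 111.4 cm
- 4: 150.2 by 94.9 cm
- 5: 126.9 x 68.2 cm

1

Target golden ratio ≈ 1.618.
1: 1.605 (Δ0.013)  2: 1.553 (Δ0.065)  3: 1.925 (Δ0.307)  4: 1.583 (Δ0.035)  5: 1.861 (Δ0.243)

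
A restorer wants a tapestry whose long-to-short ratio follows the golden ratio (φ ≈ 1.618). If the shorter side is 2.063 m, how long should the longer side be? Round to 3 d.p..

golden ratio ≈ 1.61803.
Longer side = 2.063 × 1.61803 ≈ 3.33800 → 3.338 m.

3.338 m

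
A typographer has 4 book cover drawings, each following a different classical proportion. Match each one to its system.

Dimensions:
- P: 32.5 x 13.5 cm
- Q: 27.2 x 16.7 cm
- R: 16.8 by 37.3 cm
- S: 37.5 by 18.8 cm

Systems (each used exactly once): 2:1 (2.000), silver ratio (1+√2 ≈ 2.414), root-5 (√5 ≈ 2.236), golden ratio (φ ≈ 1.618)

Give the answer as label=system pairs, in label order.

Ratios: P ≈ 2.407; Q ≈ 1.629; R ≈ 2.220; S ≈ 1.995.
Targets: 2:1 ≈ 2.000; silver ratio ≈ 2.414; root-5 ≈ 2.236; golden ratio ≈ 1.618.

P=silver ratio, Q=golden ratio, R=root-5, S=2:1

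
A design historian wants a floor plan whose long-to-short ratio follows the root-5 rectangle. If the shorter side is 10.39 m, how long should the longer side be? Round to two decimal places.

root-5 ≈ 2.23607.
Longer side = 10.39 × 2.23607 ≈ 23.2328 → 23.23 m.

23.23 m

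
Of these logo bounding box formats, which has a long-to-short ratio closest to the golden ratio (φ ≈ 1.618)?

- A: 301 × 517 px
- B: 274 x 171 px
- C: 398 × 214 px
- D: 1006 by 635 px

Ratios (long/short): A ≈ 1.718; B ≈ 1.602; C ≈ 1.860; D ≈ 1.584.
golden ratio ≈ 1.618; option B is nearest (Δ 0.016).

B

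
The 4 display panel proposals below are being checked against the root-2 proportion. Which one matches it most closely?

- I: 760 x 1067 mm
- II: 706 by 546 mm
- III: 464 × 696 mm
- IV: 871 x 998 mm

Ratios (long/short): I ≈ 1.404; II ≈ 1.293; III ≈ 1.500; IV ≈ 1.146.
root-2 ≈ 1.414; option I is nearest (Δ 0.010).

I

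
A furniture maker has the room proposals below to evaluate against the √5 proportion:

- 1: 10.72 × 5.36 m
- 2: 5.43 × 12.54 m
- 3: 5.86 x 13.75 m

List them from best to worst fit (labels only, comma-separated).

1: 10.72/5.36 ≈ 2.000 → |2.000 − 2.236| = 0.236
2: 12.54/5.43 ≈ 2.309 → |2.309 − 2.236| = 0.073
3: 13.75/5.86 ≈ 2.346 → |2.346 − 2.236| = 0.110

2, 3, 1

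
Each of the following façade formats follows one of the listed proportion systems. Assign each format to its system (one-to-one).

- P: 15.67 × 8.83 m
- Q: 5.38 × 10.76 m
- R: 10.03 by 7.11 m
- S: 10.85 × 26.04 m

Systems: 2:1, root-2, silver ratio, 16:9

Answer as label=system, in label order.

P=16:9, Q=2:1, R=root-2, S=silver ratio

Ratios: P ≈ 1.775; Q ≈ 2.000; R ≈ 1.411; S ≈ 2.400.
Targets: 2:1 ≈ 2.000; root-2 ≈ 1.414; silver ratio ≈ 2.414; 16:9 ≈ 1.778.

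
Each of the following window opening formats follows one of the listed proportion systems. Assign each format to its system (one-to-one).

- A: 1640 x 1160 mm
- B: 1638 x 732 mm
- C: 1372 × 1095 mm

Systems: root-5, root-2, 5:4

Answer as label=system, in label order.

A=root-2, B=root-5, C=5:4

Ratios: A ≈ 1.414; B ≈ 2.238; C ≈ 1.253.
Targets: root-5 ≈ 2.236; root-2 ≈ 1.414; 5:4 ≈ 1.250.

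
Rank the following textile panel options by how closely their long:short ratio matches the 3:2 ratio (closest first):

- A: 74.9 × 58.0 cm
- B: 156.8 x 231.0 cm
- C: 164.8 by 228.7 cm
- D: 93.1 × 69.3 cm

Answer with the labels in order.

A: 74.9/58.0 ≈ 1.291 → |1.291 − 1.500| = 0.209
B: 231.0/156.8 ≈ 1.473 → |1.473 − 1.500| = 0.027
C: 228.7/164.8 ≈ 1.388 → |1.388 − 1.500| = 0.112
D: 93.1/69.3 ≈ 1.343 → |1.343 − 1.500| = 0.157

B, C, D, A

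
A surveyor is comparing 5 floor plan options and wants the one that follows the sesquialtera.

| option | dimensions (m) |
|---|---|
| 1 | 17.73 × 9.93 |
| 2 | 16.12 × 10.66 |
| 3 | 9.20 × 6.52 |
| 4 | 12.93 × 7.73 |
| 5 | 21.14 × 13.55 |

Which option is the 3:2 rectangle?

2

Target 3:2 ≈ 1.500.
1: 1.785 (Δ0.285)  2: 1.512 (Δ0.012)  3: 1.411 (Δ0.089)  4: 1.673 (Δ0.173)  5: 1.560 (Δ0.060)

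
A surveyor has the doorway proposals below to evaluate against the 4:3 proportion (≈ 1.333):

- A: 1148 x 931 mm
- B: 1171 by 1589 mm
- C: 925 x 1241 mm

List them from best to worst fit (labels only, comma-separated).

C, B, A

A: 1148/931 ≈ 1.233 → |1.233 − 1.333| = 0.100
B: 1589/1171 ≈ 1.357 → |1.357 − 1.333| = 0.024
C: 1241/925 ≈ 1.342 → |1.342 − 1.333| = 0.009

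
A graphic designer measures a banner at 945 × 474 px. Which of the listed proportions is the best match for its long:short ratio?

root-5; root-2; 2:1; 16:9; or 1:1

Ratio = 945 / 474 ≈ 1.994.
Distances: root-5 2.236 (Δ 0.242); root-2 1.414 (Δ 0.580); 2:1 2.000 (Δ 0.006); 16:9 1.778 (Δ 0.216); 1:1 1.000 (Δ 0.994).

2:1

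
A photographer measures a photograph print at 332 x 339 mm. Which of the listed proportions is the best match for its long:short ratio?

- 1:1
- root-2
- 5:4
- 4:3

1:1

Ratio = 339 / 332 ≈ 1.021.
Distances: 1:1 1.000 (Δ 0.021); root-2 1.414 (Δ 0.393); 5:4 1.250 (Δ 0.229); 4:3 1.333 (Δ 0.312).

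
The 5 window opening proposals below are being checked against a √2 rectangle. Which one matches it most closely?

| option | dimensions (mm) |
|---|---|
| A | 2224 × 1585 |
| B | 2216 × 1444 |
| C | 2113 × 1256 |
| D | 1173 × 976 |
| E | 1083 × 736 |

Ratios (long/short): A ≈ 1.403; B ≈ 1.535; C ≈ 1.682; D ≈ 1.202; E ≈ 1.471.
root-2 ≈ 1.414; option A is nearest (Δ 0.011).

A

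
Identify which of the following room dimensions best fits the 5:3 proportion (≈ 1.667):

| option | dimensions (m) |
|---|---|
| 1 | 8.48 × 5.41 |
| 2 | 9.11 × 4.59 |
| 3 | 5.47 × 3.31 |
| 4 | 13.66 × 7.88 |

Target 5:3 ≈ 1.667.
1: 1.567 (Δ0.100)  2: 1.985 (Δ0.318)  3: 1.653 (Δ0.014)  4: 1.734 (Δ0.067)

3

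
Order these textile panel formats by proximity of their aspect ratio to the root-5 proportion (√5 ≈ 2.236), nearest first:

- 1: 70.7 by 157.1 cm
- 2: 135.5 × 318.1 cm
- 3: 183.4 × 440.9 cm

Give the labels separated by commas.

1: 157.1/70.7 ≈ 2.222 → |2.222 − 2.236| = 0.014
2: 318.1/135.5 ≈ 2.348 → |2.348 − 2.236| = 0.112
3: 440.9/183.4 ≈ 2.404 → |2.404 − 2.236| = 0.168

1, 2, 3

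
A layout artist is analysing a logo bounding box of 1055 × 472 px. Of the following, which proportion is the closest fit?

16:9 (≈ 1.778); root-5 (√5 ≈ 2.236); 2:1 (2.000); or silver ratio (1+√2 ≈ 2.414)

Ratio = 1055 / 472 ≈ 2.235.
Distances: 16:9 1.778 (Δ 0.457); root-5 2.236 (Δ 0.001); 2:1 2.000 (Δ 0.235); silver ratio 2.414 (Δ 0.179).

root-5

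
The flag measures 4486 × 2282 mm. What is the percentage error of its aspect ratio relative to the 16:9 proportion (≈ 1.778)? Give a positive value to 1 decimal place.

10.6%

Ratio = 4486 / 2282 ≈ 1.9658.
Ideal 16:9 ≈ 1.7778. |1.9658 − 1.7778| / 1.7778 ≈ 10.57% → 10.6%.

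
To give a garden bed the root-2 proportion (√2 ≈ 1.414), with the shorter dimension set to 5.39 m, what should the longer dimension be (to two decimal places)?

7.62 m

root-2 ≈ 1.41421.
Longer side = 5.39 × 1.41421 ≈ 7.6226 → 7.62 m.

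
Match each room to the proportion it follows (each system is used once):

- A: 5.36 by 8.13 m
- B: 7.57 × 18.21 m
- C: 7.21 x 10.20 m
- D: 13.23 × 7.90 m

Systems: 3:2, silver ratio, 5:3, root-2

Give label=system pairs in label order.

Ratios: A ≈ 1.517; B ≈ 2.406; C ≈ 1.415; D ≈ 1.675.
Targets: 3:2 ≈ 1.500; silver ratio ≈ 2.414; 5:3 ≈ 1.667; root-2 ≈ 1.414.

A=3:2, B=silver ratio, C=root-2, D=5:3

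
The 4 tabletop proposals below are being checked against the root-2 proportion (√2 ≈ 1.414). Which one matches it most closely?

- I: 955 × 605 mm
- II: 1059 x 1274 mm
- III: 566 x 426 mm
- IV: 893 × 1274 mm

Ratios (long/short): I ≈ 1.579; II ≈ 1.203; III ≈ 1.329; IV ≈ 1.427.
root-2 ≈ 1.414; option IV is nearest (Δ 0.013).

IV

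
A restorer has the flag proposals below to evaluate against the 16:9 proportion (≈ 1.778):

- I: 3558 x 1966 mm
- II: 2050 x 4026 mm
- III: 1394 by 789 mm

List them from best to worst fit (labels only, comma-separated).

III, I, II

I: 3558/1966 ≈ 1.810 → |1.810 − 1.778| = 0.032
II: 4026/2050 ≈ 1.964 → |1.964 − 1.778| = 0.186
III: 1394/789 ≈ 1.767 → |1.767 − 1.778| = 0.011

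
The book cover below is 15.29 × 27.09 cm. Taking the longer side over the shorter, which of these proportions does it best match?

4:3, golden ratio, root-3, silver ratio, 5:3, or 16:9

Ratio = 27.09 / 15.29 ≈ 1.772.
Distances: 4:3 1.333 (Δ 0.439); golden ratio 1.618 (Δ 0.154); root-3 1.732 (Δ 0.040); silver ratio 2.414 (Δ 0.642); 5:3 1.667 (Δ 0.105); 16:9 1.778 (Δ 0.006).

16:9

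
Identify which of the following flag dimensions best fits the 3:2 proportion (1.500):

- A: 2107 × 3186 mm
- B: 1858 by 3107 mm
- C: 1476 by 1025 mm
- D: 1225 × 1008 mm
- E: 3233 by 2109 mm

Ratios (long/short): A ≈ 1.512; B ≈ 1.672; C ≈ 1.440; D ≈ 1.215; E ≈ 1.533.
3:2 ≈ 1.500; option A is nearest (Δ 0.012).

A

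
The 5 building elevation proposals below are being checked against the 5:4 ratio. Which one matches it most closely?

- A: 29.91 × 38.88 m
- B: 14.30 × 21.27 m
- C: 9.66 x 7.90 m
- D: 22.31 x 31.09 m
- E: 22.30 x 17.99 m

E

Ratios (long/short): A ≈ 1.300; B ≈ 1.487; C ≈ 1.223; D ≈ 1.394; E ≈ 1.240.
5:4 ≈ 1.250; option E is nearest (Δ 0.010).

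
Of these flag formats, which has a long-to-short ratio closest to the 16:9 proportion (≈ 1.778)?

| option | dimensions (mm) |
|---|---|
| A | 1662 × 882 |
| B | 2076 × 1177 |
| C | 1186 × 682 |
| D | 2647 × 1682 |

Target 16:9 ≈ 1.778.
A: 1.884 (Δ0.106)  B: 1.764 (Δ0.014)  C: 1.739 (Δ0.039)  D: 1.574 (Δ0.204)

B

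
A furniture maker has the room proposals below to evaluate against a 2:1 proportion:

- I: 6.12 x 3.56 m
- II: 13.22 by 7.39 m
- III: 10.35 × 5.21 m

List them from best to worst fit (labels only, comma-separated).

Ratios: I = 6.12 / 3.56 ≈ 1.719; II = 13.22 / 7.39 ≈ 1.789; III = 10.35 / 5.21 ≈ 1.987.
|Δ from 2.000|: I 0.281; II 0.211; III 0.013.

III, II, I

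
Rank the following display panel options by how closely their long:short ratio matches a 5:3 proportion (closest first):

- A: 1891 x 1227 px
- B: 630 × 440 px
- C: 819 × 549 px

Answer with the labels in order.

A, C, B

A: 1891/1227 ≈ 1.541 → |1.541 − 1.667| = 0.126
B: 630/440 ≈ 1.432 → |1.432 − 1.667| = 0.235
C: 819/549 ≈ 1.492 → |1.492 − 1.667| = 0.175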